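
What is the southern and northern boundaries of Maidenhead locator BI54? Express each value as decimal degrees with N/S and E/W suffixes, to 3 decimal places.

6.000° S, 5.000° S

Field B=1, I=8: +1·20° lon, +8·10° lat → SW at lon -160°, lat -10°.
Square 5, 4: +5·2° lon, +4·1° lat → SW at lon -150°, lat -6°.
Cell spans 2° lon × 1° lat.
south 6.000° S, north 5.000° S.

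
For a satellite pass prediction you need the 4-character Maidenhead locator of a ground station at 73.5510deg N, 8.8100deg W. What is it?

IQ53

Shift to the Maidenhead origin (180°W, 90°S): lon 171.19, lat 163.55.
Field: 171.19/20 → 8 → I, 163.55/10 → 16 → Q; chars IQ.
Square: 11.19/2 → 5, 3.55/1 → 3; chars 53.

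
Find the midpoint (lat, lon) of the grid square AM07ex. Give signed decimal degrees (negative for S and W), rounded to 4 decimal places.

Field A=0, M=12: +0·20° lon, +12·10° lat → SW at lon -180°, lat 30°.
Square 0, 7: +0·2° lon, +7·1° lat → SW at lon -180°, lat 37°.
Subsquare e=4, x=23: +4·0.0833333° lon, +23·0.0416667° lat → SW at lon -179.667°, lat 37.9583°.
Cell spans 0.0833333° lon × 0.0416667° lat. Centre is SW corner plus half of each.
latitude 37.9792, longitude -179.6250.

37.9792, -179.6250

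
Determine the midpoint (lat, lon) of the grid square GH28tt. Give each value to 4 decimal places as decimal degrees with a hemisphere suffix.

Field G=6, H=7: +6·20° lon, +7·10° lat → SW at lon -60°, lat -20°.
Square 2, 8: +2·2° lon, +8·1° lat → SW at lon -56°, lat -12°.
Subsquare t=19, t=19: +19·0.0833333° lon, +19·0.0416667° lat → SW at lon -54.4167°, lat -11.2083°.
Cell spans 0.0833333° lon × 0.0416667° lat. Centre is SW corner plus half of each.
latitude 11.1875° S, longitude 54.3750° W.

11.1875° S, 54.3750° W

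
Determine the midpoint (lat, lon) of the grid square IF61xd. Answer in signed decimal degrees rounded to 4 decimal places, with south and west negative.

-38.8542, -6.0417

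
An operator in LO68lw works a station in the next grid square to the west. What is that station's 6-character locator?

LO68kw

Longitude subsquare l = 11; −1 → 10 = k.
The latitude characters are unchanged.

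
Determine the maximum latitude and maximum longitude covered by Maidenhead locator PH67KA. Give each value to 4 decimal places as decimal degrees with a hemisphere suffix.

12.9583° S, 132.9167° E

Field P=15, H=7: +15·20° lon, +7·10° lat → SW at lon 120°, lat -20°.
Square 6, 7: +6·2° lon, +7·1° lat → SW at lon 132°, lat -13°.
Subsquare k=10, a=0: +10·0.0833333° lon, +0·0.0416667° lat → SW at lon 132.833°, lat -13°.
Cell spans 0.0833333° lon × 0.0416667° lat. NE corner is SW corner plus one full cell.
latitude 12.9583° S, longitude 132.9167° E.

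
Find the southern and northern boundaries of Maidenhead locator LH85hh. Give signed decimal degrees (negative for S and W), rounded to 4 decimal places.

Field L=11, H=7: +11·20° lon, +7·10° lat → SW at lon 40°, lat -20°.
Square 8, 5: +8·2° lon, +5·1° lat → SW at lon 56°, lat -15°.
Subsquare h=7, h=7: +7·0.0833333° lon, +7·0.0416667° lat → SW at lon 56.5833°, lat -14.7083°.
Cell spans 0.0833333° lon × 0.0416667° lat.
south -14.7083, north -14.6667.

-14.7083, -14.6667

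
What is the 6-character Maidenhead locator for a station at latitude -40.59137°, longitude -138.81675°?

CE09oj

Shift to the Maidenhead origin (180°W, 90°S): lon 41.1832, lat 49.4086.
Field: lon ⌊41.1832/20⌋ = 2 → C; lat ⌊49.4086/10⌋ = 4 → E.
Square: lon ⌊1.1832/2⌋ = 0; lat ⌊9.4086/1⌋ = 9.
Subsquare: lon ⌊1.1832/0.0833333⌋ = 14 → o; lat ⌊0.4086/0.0416667⌋ = 9 → j.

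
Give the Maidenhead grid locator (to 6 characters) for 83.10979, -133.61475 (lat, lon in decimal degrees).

CR33ec

Offset from 180°W / 90°S: lon 46.3853°, lat 173.1098°.
Field (20°×10°, letters A–R): 46.3853/20 → 2 → C, 173.1098/10 → 17 → R; chars CR.
Square (2°×1°, digits 0–9): 6.3853/2 → 3, 3.1098/1 → 3; chars 33.
Subsquare (5′×2.5′, letters a–x): 0.3853/0.0833333 → 4 → e, 0.1098/0.0416667 → 2 → c; chars ec.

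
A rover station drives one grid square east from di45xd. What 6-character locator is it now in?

Longitude subsquare x = 23; +1 → 24, wraps to 0 = a, carry into square.
Longitude square 4; +1 → 5.
The latitude characters are unchanged.

DI55ad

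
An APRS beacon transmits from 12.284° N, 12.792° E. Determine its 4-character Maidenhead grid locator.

JK62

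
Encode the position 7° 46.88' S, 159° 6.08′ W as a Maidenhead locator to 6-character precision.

Offset from 180°W / 90°S: lon 20.8987°, lat 82.2187°.
Field: 20.8987/20 → 1 → B, 82.2187/10 → 8 → I; chars BI.
Square: 0.8987/2 → 0, 2.2187/1 → 2; chars 02.
Subsquare: 0.8987/0.0833333 → 10 → k, 0.2187/0.0416667 → 5 → f; chars kf.

BI02kf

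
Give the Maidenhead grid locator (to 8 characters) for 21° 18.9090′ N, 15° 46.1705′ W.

IL21ch75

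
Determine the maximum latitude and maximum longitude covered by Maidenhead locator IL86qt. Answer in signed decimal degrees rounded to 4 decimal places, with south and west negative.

Field I=8, L=11: +8·20° lon, +11·10° lat → SW at lon -20°, lat 20°.
Square 8, 6: +8·2° lon, +6·1° lat → SW at lon -4°, lat 26°.
Subsquare q=16, t=19: +16·0.0833333° lon, +19·0.0416667° lat → SW at lon -2.66667°, lat 26.7917°.
Cell spans 0.0833333° lon × 0.0416667° lat. NE corner is SW corner plus one full cell.
latitude 26.8333, longitude -2.5833.

26.8333, -2.5833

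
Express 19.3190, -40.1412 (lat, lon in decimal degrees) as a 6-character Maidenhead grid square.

Offset from 180°W / 90°S: lon 139.8588°, lat 109.3190°.
Field (20°×10°, letters A–R): 139.8588/20 → 6 → G, 109.3190/10 → 10 → K; chars GK.
Square (2°×1°, digits 0–9): 19.8588/2 → 9, 9.3190/1 → 9; chars 99.
Subsquare (5′×2.5′, letters a–x): 1.8588/0.0833333 → 22 → w, 0.3190/0.0416667 → 7 → h; chars wh.

GK99wh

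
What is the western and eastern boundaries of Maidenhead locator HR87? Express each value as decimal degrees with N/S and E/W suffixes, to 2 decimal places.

Field H=7, R=17: +7·20° lon, +17·10° lat → SW at lon -40°, lat 80°.
Square 8, 7: +8·2° lon, +7·1° lat → SW at lon -24°, lat 87°.
Cell spans 2° lon × 1° lat.
west 24.00° W, east 22.00° W.

24.00° W, 22.00° W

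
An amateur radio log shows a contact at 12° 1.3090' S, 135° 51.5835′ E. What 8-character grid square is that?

PH77wx34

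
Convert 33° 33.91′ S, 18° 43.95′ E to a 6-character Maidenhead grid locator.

Add 180° to longitude and 90° to latitude: 198.7325, 56.4348.
Field (20°×10°, letters A–R): 198.7325/20 → 9 → J, 56.4348/10 → 5 → F; chars JF.
Square (2°×1°, digits 0–9): 18.7325/2 → 9, 6.4348/1 → 6; chars 96.
Subsquare (5′×2.5′, letters a–x): 0.7325/0.0833333 → 8 → i, 0.4348/0.0416667 → 10 → k; chars ik.

JF96ik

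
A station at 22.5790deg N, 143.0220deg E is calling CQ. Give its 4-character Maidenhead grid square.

Add 180° to longitude and 90° to latitude: 323.02, 112.58.
Field: 323.02/20 → 16 → Q, 112.58/10 → 11 → L; chars QL.
Square: 3.02/2 → 1, 2.58/1 → 2; chars 12.

QL12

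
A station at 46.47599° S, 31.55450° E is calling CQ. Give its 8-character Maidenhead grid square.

Shift to the Maidenhead origin (180°W, 90°S): lon 211.55450, lat 43.52401.
Field (20°×10°, letters A–R): lon ⌊211.55450/20⌋ = 10 → K; lat ⌊43.52401/10⌋ = 4 → E.
Square (2°×1°, digits 0–9): lon ⌊11.55450/2⌋ = 5; lat ⌊3.52401/1⌋ = 3.
Subsquare (5′×2.5′, letters a–x): lon ⌊1.55450/0.0833333⌋ = 18 → s; lat ⌊0.52401/0.0416667⌋ = 12 → m.
Extended square (30″×15″, digits 0–9): lon ⌊0.05450/0.00833333⌋ = 6; lat ⌊0.02401/0.00416667⌋ = 5.

KE53sm65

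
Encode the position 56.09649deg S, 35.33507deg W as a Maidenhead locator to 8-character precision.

Add 180° to longitude and 90° to latitude: 144.66493, 33.90351.
Field (20°×10°, letters A–R): lon ⌊144.66493/20⌋ = 7 → H; lat ⌊33.90351/10⌋ = 3 → D.
Square (2°×1°, digits 0–9): lon ⌊4.66493/2⌋ = 2; lat ⌊3.90351/1⌋ = 3.
Subsquare (5′×2.5′, letters a–x): lon ⌊0.66493/0.0833333⌋ = 7 → h; lat ⌊0.90351/0.0416667⌋ = 21 → v.
Extended square (30″×15″, digits 0–9): lon ⌊0.08160/0.00833333⌋ = 9; lat ⌊0.02851/0.00416667⌋ = 6.

HD23hv96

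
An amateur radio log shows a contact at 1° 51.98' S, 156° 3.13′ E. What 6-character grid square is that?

QI88ad

Add 180° to longitude and 90° to latitude: 336.0522, 88.1337.
Field: 336.0522/20 → 16 → Q, 88.1337/10 → 8 → I; chars QI.
Square: 16.0522/2 → 8, 8.1337/1 → 8; chars 88.
Subsquare: 0.0522/0.0833333 → 0 → a, 0.1337/0.0416667 → 3 → d; chars ad.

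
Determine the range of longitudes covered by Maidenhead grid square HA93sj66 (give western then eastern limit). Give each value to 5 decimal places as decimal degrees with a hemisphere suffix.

Field H=7, A=0: +7·20° lon, +0·10° lat → SW at lon -40°, lat -90°.
Square 9, 3: +9·2° lon, +3·1° lat → SW at lon -22°, lat -87°.
Subsquare s=18, j=9: +18·0.0833333° lon, +9·0.0416667° lat → SW at lon -20.5°, lat -86.625°.
Extended square 6, 6: +6·0.00833333° lon, +6·0.00416667° lat → SW at lon -20.45°, lat -86.6°.
Cell spans 0.00833333° lon × 0.00416667° lat.
west 20.45000° W, east 20.44167° W.

20.45000° W, 20.44167° W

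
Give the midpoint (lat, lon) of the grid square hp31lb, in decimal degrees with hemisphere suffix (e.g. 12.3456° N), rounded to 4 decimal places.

61.0625° N, 33.0417° W

Field H=7, P=15: +7·20° lon, +15·10° lat → SW at lon -40°, lat 60°.
Square 3, 1: +3·2° lon, +1·1° lat → SW at lon -34°, lat 61°.
Subsquare l=11, b=1: +11·0.0833333° lon, +1·0.0416667° lat → SW at lon -33.0833°, lat 61.0417°.
Cell spans 0.0833333° lon × 0.0416667° lat. Centre is SW corner plus half of each.
latitude 61.0625° N, longitude 33.0417° W.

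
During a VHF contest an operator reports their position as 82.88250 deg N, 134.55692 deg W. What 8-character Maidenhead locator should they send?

CR22rv31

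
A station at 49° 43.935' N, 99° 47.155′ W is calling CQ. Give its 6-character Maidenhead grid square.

EN09cr

Add 180° to longitude and 90° to latitude: 80.2141, 139.7322.
Field: 80.2141/20 → 4 → E, 139.7322/10 → 13 → N; chars EN.
Square: 0.2141/2 → 0, 9.7322/1 → 9; chars 09.
Subsquare: 0.2141/0.0833333 → 2 → c, 0.7322/0.0416667 → 17 → r; chars cr.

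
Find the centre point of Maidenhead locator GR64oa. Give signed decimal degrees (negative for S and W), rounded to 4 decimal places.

84.0208, -46.7917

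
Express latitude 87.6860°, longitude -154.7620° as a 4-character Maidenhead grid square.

BR27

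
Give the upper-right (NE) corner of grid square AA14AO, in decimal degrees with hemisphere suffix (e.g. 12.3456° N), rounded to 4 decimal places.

Field A=0, A=0: +0·20° lon, +0·10° lat → SW at lon -180°, lat -90°.
Square 1, 4: +1·2° lon, +4·1° lat → SW at lon -178°, lat -86°.
Subsquare a=0, o=14: +0·0.0833333° lon, +14·0.0416667° lat → SW at lon -178°, lat -85.4167°.
Cell spans 0.0833333° lon × 0.0416667° lat. NE corner is SW corner plus one full cell.
latitude 85.3750° S, longitude 177.9167° W.

85.3750° S, 177.9167° W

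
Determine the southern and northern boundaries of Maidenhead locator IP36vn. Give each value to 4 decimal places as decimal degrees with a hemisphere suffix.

66.5417° N, 66.5833° N

Field I=8, P=15: +8·20° lon, +15·10° lat → SW at lon -20°, lat 60°.
Square 3, 6: +3·2° lon, +6·1° lat → SW at lon -14°, lat 66°.
Subsquare v=21, n=13: +21·0.0833333° lon, +13·0.0416667° lat → SW at lon -12.25°, lat 66.5417°.
Cell spans 0.0833333° lon × 0.0416667° lat.
south 66.5417° N, north 66.5833° N.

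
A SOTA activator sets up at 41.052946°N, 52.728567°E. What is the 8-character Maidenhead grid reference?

LN61ib72

Shift to the Maidenhead origin (180°W, 90°S): lon 232.72857, lat 131.05295.
Field: lon ⌊232.72857/20⌋ = 11 → L; lat ⌊131.05295/10⌋ = 13 → N.
Square: lon ⌊12.72857/2⌋ = 6; lat ⌊1.05295/1⌋ = 1.
Subsquare: lon ⌊0.72857/0.0833333⌋ = 8 → i; lat ⌊0.05295/0.0416667⌋ = 1 → b.
Extended square: lon ⌊0.06190/0.00833333⌋ = 7; lat ⌊0.01128/0.00416667⌋ = 2.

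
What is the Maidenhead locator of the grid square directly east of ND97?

OD07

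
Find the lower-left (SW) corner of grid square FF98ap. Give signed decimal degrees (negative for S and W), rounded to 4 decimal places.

Field F=5, F=5: +5·20° lon, +5·10° lat → SW at lon -80°, lat -40°.
Square 9, 8: +9·2° lon, +8·1° lat → SW at lon -62°, lat -32°.
Subsquare a=0, p=15: +0·0.0833333° lon, +15·0.0416667° lat → SW at lon -62°, lat -31.375°.
latitude -31.3750, longitude -62.0000.

-31.3750, -62.0000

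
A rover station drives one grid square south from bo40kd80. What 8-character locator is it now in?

Latitude extended square 0; −1 → -1, wraps to 9, carry into subsquare.
Latitude subsquare d = 3; −1 → 2 = c.
The longitude characters are unchanged.

BO40kc89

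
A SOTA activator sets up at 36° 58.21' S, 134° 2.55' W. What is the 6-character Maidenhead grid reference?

Offset from 180°W / 90°S: lon 45.9575°, lat 53.0298°.
Field: lon ⌊45.9575/20⌋ = 2 → C; lat ⌊53.0298/10⌋ = 5 → F.
Square: lon ⌊5.9575/2⌋ = 2; lat ⌊3.0298/1⌋ = 3.
Subsquare: lon ⌊1.9575/0.0833333⌋ = 23 → x; lat ⌊0.0298/0.0416667⌋ = 0 → a.

CF23xa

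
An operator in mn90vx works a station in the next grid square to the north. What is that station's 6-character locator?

MN91va

Latitude subsquare x = 23; +1 → 24, wraps to 0 = a, carry into square.
Latitude square 0; +1 → 1.
The longitude characters are unchanged.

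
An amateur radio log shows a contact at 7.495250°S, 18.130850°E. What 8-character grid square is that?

JI92bm51

Add 180° to longitude and 90° to latitude: 198.13085, 82.50475.
Field (20°×10°, letters A–R): lon ⌊198.13085/20⌋ = 9 → J; lat ⌊82.50475/10⌋ = 8 → I.
Square (2°×1°, digits 0–9): lon ⌊18.13085/2⌋ = 9; lat ⌊2.50475/1⌋ = 2.
Subsquare (5′×2.5′, letters a–x): lon ⌊0.13085/0.0833333⌋ = 1 → b; lat ⌊0.50475/0.0416667⌋ = 12 → m.
Extended square (30″×15″, digits 0–9): lon ⌊0.04752/0.00833333⌋ = 5; lat ⌊0.00475/0.00416667⌋ = 1.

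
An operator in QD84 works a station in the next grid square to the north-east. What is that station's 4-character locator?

QD95

Longitude square 8; +1 → 9.
Latitude square 4; +1 → 5.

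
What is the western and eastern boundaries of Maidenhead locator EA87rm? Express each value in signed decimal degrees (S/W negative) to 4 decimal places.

-82.5833, -82.5000

Field E=4, A=0: +4·20° lon, +0·10° lat → SW at lon -100°, lat -90°.
Square 8, 7: +8·2° lon, +7·1° lat → SW at lon -84°, lat -83°.
Subsquare r=17, m=12: +17·0.0833333° lon, +12·0.0416667° lat → SW at lon -82.5833°, lat -82.5°.
Cell spans 0.0833333° lon × 0.0416667° lat.
west -82.5833, east -82.5000.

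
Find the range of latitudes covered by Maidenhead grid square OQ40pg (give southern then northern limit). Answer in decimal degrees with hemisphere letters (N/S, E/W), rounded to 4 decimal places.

70.2500° N, 70.2917° N

Field O=14, Q=16: +14·20° lon, +16·10° lat → SW at lon 100°, lat 70°.
Square 4, 0: +4·2° lon, +0·1° lat → SW at lon 108°, lat 70°.
Subsquare p=15, g=6: +15·0.0833333° lon, +6·0.0416667° lat → SW at lon 109.25°, lat 70.25°.
Cell spans 0.0833333° lon × 0.0416667° lat.
south 70.2500° N, north 70.2917° N.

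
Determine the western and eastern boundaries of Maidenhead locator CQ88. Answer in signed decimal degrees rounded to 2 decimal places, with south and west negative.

Field C=2, Q=16: +2·20° lon, +16·10° lat → SW at lon -140°, lat 70°.
Square 8, 8: +8·2° lon, +8·1° lat → SW at lon -124°, lat 78°.
Cell spans 2° lon × 1° lat.
west -124.00, east -122.00.

-124.00, -122.00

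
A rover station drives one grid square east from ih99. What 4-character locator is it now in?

JH09

Longitude square 9; +1 → 10, wraps to 0, carry into field.
Longitude field I = 8; +1 → 9 = J.
The latitude characters are unchanged.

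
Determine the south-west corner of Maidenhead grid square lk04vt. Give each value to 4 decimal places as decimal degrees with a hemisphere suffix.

14.7917° N, 41.7500° E

Field L=11, K=10: +11·20° lon, +10·10° lat → SW at lon 40°, lat 10°.
Square 0, 4: +0·2° lon, +4·1° lat → SW at lon 40°, lat 14°.
Subsquare v=21, t=19: +21·0.0833333° lon, +19·0.0416667° lat → SW at lon 41.75°, lat 14.7917°.
latitude 14.7917° N, longitude 41.7500° E.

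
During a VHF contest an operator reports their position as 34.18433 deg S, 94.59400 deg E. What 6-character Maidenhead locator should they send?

Add 180° to longitude and 90° to latitude: 274.5940, 55.8157.
Field: 274.5940/20 → 13 → N, 55.8157/10 → 5 → F; chars NF.
Square: 14.5940/2 → 7, 5.8157/1 → 5; chars 75.
Subsquare: 0.5940/0.0833333 → 7 → h, 0.8157/0.0416667 → 19 → t; chars ht.

NF75ht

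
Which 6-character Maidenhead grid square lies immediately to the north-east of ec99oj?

Longitude subsquare o = 14; +1 → 15 = p.
Latitude subsquare j = 9; +1 → 10 = k.

EC99pk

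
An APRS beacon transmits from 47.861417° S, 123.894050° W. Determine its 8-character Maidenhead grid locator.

CE82bd23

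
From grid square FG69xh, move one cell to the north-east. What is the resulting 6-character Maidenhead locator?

FG79ai

Longitude subsquare x = 23; +1 → 24, wraps to 0 = a, carry into square.
Longitude square 6; +1 → 7.
Latitude subsquare h = 7; +1 → 8 = i.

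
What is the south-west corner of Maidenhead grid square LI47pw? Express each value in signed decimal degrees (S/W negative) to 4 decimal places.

-2.0833, 49.2500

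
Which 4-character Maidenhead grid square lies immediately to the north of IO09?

IP00

Latitude square 9; +1 → 10, wraps to 0, carry into field.
Latitude field O = 14; +1 → 15 = P.
The longitude characters are unchanged.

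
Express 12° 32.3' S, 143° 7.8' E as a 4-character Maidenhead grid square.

Offset from 180°W / 90°S: lon 323.13°, lat 77.46°.
Field: 323.13/20 → 16 → Q, 77.46/10 → 7 → H; chars QH.
Square: 3.13/2 → 1, 7.46/1 → 7; chars 17.

QH17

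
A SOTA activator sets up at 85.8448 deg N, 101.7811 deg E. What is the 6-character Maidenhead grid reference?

Shift to the Maidenhead origin (180°W, 90°S): lon 281.7811, lat 175.8448.
Field (20°×10°, letters A–R): 281.7811/20 → 14 → O, 175.8448/10 → 17 → R; chars OR.
Square (2°×1°, digits 0–9): 1.7811/2 → 0, 5.8448/1 → 5; chars 05.
Subsquare (5′×2.5′, letters a–x): 1.7811/0.0833333 → 21 → v, 0.8448/0.0416667 → 20 → u; chars vu.

OR05vu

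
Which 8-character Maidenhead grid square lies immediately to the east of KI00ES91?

KI00fs01

Longitude extended square 9; +1 → 10, wraps to 0, carry into subsquare.
Longitude subsquare e = 4; +1 → 5 = f.
The latitude characters are unchanged.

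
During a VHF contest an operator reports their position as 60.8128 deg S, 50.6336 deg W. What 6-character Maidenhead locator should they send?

Shift to the Maidenhead origin (180°W, 90°S): lon 129.3664, lat 29.1872.
Field: lon ⌊129.3664/20⌋ = 6 → G; lat ⌊29.1872/10⌋ = 2 → C.
Square: lon ⌊9.3664/2⌋ = 4; lat ⌊9.1872/1⌋ = 9.
Subsquare: lon ⌊1.3664/0.0833333⌋ = 16 → q; lat ⌊0.1872/0.0416667⌋ = 4 → e.

GC49qe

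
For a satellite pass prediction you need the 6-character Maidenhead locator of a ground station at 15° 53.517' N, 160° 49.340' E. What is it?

RK05jv

Shift to the Maidenhead origin (180°W, 90°S): lon 340.8223, lat 105.8919.
Field: 340.8223/20 → 17 → R, 105.8919/10 → 10 → K; chars RK.
Square: 0.8223/2 → 0, 5.8919/1 → 5; chars 05.
Subsquare: 0.8223/0.0833333 → 9 → j, 0.8919/0.0416667 → 21 → v; chars jv.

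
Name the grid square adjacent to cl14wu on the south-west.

Longitude subsquare w = 22; −1 → 21 = v.
Latitude subsquare u = 20; −1 → 19 = t.

CL14vt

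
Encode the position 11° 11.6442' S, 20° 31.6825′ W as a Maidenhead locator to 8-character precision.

Shift to the Maidenhead origin (180°W, 90°S): lon 159.47196, lat 78.80593.
Field: lon ⌊159.47196/20⌋ = 7 → H; lat ⌊78.80593/10⌋ = 7 → H.
Square: lon ⌊19.47196/2⌋ = 9; lat ⌊8.80593/1⌋ = 8.
Subsquare: lon ⌊1.47196/0.0833333⌋ = 17 → r; lat ⌊0.80593/0.0416667⌋ = 19 → t.
Extended square: lon ⌊0.05529/0.00833333⌋ = 6; lat ⌊0.01426/0.00416667⌋ = 3.

HH98rt63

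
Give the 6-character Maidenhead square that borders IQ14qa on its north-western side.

IQ14pb

Longitude subsquare q = 16; −1 → 15 = p.
Latitude subsquare a = 0; +1 → 1 = b.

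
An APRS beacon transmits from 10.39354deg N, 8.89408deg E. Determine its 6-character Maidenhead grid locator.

Add 180° to longitude and 90° to latitude: 188.8941, 100.3935.
Field: lon ⌊188.8941/20⌋ = 9 → J; lat ⌊100.3935/10⌋ = 10 → K.
Square: lon ⌊8.8941/2⌋ = 4; lat ⌊0.3935/1⌋ = 0.
Subsquare: lon ⌊0.8941/0.0833333⌋ = 10 → k; lat ⌊0.3935/0.0416667⌋ = 9 → j.

JK40kj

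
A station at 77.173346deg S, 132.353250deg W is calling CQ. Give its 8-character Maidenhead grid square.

Offset from 180°W / 90°S: lon 47.64675°, lat 12.82665°.
Field: lon ⌊47.64675/20⌋ = 2 → C; lat ⌊12.82665/10⌋ = 1 → B.
Square: lon ⌊7.64675/2⌋ = 3; lat ⌊2.82665/1⌋ = 2.
Subsquare: lon ⌊1.64675/0.0833333⌋ = 19 → t; lat ⌊0.82665/0.0416667⌋ = 19 → t.
Extended square: lon ⌊0.06342/0.00833333⌋ = 7; lat ⌊0.03499/0.00416667⌋ = 8.

CB32tt78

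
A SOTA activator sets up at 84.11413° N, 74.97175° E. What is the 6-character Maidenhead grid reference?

Offset from 180°W / 90°S: lon 254.9717°, lat 174.1141°.
Field: lon ⌊254.9717/20⌋ = 12 → M; lat ⌊174.1141/10⌋ = 17 → R.
Square: lon ⌊14.9717/2⌋ = 7; lat ⌊4.1141/1⌋ = 4.
Subsquare: lon ⌊0.9717/0.0833333⌋ = 11 → l; lat ⌊0.1141/0.0416667⌋ = 2 → c.

MR74lc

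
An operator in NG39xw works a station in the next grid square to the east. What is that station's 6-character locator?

Longitude subsquare x = 23; +1 → 24, wraps to 0 = a, carry into square.
Longitude square 3; +1 → 4.
The latitude characters are unchanged.

NG49aw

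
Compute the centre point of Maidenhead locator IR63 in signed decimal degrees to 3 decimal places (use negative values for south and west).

Field I=8, R=17: +8·20° lon, +17·10° lat → SW at lon -20°, lat 80°.
Square 6, 3: +6·2° lon, +3·1° lat → SW at lon -8°, lat 83°.
Cell spans 2° lon × 1° lat. Centre is SW corner plus half of each.
latitude 83.500, longitude -7.000.

83.500, -7.000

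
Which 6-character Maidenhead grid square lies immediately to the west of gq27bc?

GQ27ac

Longitude subsquare b = 1; −1 → 0 = a.
The latitude characters are unchanged.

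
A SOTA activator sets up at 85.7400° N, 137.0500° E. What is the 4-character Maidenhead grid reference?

PR85

Add 180° to longitude and 90° to latitude: 317.05, 175.74.
Field (20°×10°, letters A–R): lon ⌊317.05/20⌋ = 15 → P; lat ⌊175.74/10⌋ = 17 → R.
Square (2°×1°, digits 0–9): lon ⌊17.05/2⌋ = 8; lat ⌊5.74/1⌋ = 5.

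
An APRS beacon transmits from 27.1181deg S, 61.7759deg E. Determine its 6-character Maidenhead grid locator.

Shift to the Maidenhead origin (180°W, 90°S): lon 241.7759, lat 62.8819.
Field: lon ⌊241.7759/20⌋ = 12 → M; lat ⌊62.8819/10⌋ = 6 → G.
Square: lon ⌊1.7759/2⌋ = 0; lat ⌊2.8819/1⌋ = 2.
Subsquare: lon ⌊1.7759/0.0833333⌋ = 21 → v; lat ⌊0.8819/0.0416667⌋ = 21 → v.

MG02vv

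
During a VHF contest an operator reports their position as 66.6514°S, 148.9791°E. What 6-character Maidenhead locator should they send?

QC43li

Add 180° to longitude and 90° to latitude: 328.9791, 23.3486.
Field: lon ⌊328.9791/20⌋ = 16 → Q; lat ⌊23.3486/10⌋ = 2 → C.
Square: lon ⌊8.9791/2⌋ = 4; lat ⌊3.3486/1⌋ = 3.
Subsquare: lon ⌊0.9791/0.0833333⌋ = 11 → l; lat ⌊0.3486/0.0416667⌋ = 8 → i.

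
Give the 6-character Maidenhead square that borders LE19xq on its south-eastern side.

LE29ap

Longitude subsquare x = 23; +1 → 24, wraps to 0 = a, carry into square.
Longitude square 1; +1 → 2.
Latitude subsquare q = 16; −1 → 15 = p.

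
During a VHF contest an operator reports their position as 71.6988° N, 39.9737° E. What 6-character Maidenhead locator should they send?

KQ91xq

Shift to the Maidenhead origin (180°W, 90°S): lon 219.9737, lat 161.6988.
Field: lon ⌊219.9737/20⌋ = 10 → K; lat ⌊161.6988/10⌋ = 16 → Q.
Square: lon ⌊19.9737/2⌋ = 9; lat ⌊1.6988/1⌋ = 1.
Subsquare: lon ⌊1.9737/0.0833333⌋ = 23 → x; lat ⌊0.6988/0.0416667⌋ = 16 → q.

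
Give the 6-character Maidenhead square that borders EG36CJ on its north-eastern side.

EG36dk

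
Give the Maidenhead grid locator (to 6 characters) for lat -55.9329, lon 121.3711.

Offset from 180°W / 90°S: lon 301.3711°, lat 34.0671°.
Field: 301.3711/20 → 15 → P, 34.0671/10 → 3 → D; chars PD.
Square: 1.3711/2 → 0, 4.0671/1 → 4; chars 04.
Subsquare: 1.3711/0.0833333 → 16 → q, 0.0671/0.0416667 → 1 → b; chars qb.

PD04qb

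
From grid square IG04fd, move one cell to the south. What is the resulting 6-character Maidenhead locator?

IG04fc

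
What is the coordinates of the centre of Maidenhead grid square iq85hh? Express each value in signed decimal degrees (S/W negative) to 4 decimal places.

Field I=8, Q=16: +8·20° lon, +16·10° lat → SW at lon -20°, lat 70°.
Square 8, 5: +8·2° lon, +5·1° lat → SW at lon -4°, lat 75°.
Subsquare h=7, h=7: +7·0.0833333° lon, +7·0.0416667° lat → SW at lon -3.41667°, lat 75.2917°.
Cell spans 0.0833333° lon × 0.0416667° lat. Centre is SW corner plus half of each.
latitude 75.3125, longitude -3.3750.

75.3125, -3.3750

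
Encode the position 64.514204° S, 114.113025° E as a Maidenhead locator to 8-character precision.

Offset from 180°W / 90°S: lon 294.11302°, lat 25.48580°.
Field (20°×10°, letters A–R): lon ⌊294.11302/20⌋ = 14 → O; lat ⌊25.48580/10⌋ = 2 → C.
Square (2°×1°, digits 0–9): lon ⌊14.11302/2⌋ = 7; lat ⌊5.48580/1⌋ = 5.
Subsquare (5′×2.5′, letters a–x): lon ⌊0.11302/0.0833333⌋ = 1 → b; lat ⌊0.48580/0.0416667⌋ = 11 → l.
Extended square (30″×15″, digits 0–9): lon ⌊0.02969/0.00833333⌋ = 3; lat ⌊0.02746/0.00416667⌋ = 6.

OC75bl36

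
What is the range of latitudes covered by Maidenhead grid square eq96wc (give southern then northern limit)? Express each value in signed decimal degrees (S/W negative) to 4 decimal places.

Field E=4, Q=16: +4·20° lon, +16·10° lat → SW at lon -100°, lat 70°.
Square 9, 6: +9·2° lon, +6·1° lat → SW at lon -82°, lat 76°.
Subsquare w=22, c=2: +22·0.0833333° lon, +2·0.0416667° lat → SW at lon -80.1667°, lat 76.0833°.
Cell spans 0.0833333° lon × 0.0416667° lat.
south 76.0833, north 76.1250.

76.0833, 76.1250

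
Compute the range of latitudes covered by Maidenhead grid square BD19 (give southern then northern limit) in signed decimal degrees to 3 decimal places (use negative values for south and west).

-51.000, -50.000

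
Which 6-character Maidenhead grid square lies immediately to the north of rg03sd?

Latitude subsquare d = 3; +1 → 4 = e.
The longitude characters are unchanged.

RG03se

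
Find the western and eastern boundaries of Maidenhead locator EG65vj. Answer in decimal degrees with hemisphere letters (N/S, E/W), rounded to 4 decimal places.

Field E=4, G=6: +4·20° lon, +6·10° lat → SW at lon -100°, lat -30°.
Square 6, 5: +6·2° lon, +5·1° lat → SW at lon -88°, lat -25°.
Subsquare v=21, j=9: +21·0.0833333° lon, +9·0.0416667° lat → SW at lon -86.25°, lat -24.625°.
Cell spans 0.0833333° lon × 0.0416667° lat.
west 86.2500° W, east 86.1667° W.

86.2500° W, 86.1667° W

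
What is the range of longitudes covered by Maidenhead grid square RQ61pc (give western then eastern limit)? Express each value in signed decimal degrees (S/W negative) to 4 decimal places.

Field R=17, Q=16: +17·20° lon, +16·10° lat → SW at lon 160°, lat 70°.
Square 6, 1: +6·2° lon, +1·1° lat → SW at lon 172°, lat 71°.
Subsquare p=15, c=2: +15·0.0833333° lon, +2·0.0416667° lat → SW at lon 173.25°, lat 71.0833°.
Cell spans 0.0833333° lon × 0.0416667° lat.
west 173.2500, east 173.3333.

173.2500, 173.3333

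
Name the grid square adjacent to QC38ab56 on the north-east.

Longitude extended square 5; +1 → 6.
Latitude extended square 6; +1 → 7.

QC38ab67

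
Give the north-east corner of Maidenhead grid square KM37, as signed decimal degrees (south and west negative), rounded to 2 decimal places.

38.00, 28.00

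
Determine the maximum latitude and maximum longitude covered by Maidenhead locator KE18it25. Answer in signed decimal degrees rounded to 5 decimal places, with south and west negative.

Field K=10, E=4: +10·20° lon, +4·10° lat → SW at lon 20°, lat -50°.
Square 1, 8: +1·2° lon, +8·1° lat → SW at lon 22°, lat -42°.
Subsquare i=8, t=19: +8·0.0833333° lon, +19·0.0416667° lat → SW at lon 22.6667°, lat -41.2083°.
Extended square 2, 5: +2·0.00833333° lon, +5·0.00416667° lat → SW at lon 22.6833°, lat -41.1875°.
Cell spans 0.00833333° lon × 0.00416667° lat. NE corner is SW corner plus one full cell.
latitude -41.18333, longitude 22.69167.

-41.18333, 22.69167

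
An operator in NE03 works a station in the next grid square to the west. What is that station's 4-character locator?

ME93

Longitude square 0; −1 → -1, wraps to 9, carry into field.
Longitude field N = 13; −1 → 12 = M.
The latitude characters are unchanged.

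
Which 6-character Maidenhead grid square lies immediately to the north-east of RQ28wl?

Longitude subsquare w = 22; +1 → 23 = x.
Latitude subsquare l = 11; +1 → 12 = m.

RQ28xm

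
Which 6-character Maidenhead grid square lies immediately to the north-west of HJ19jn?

Longitude subsquare j = 9; −1 → 8 = i.
Latitude subsquare n = 13; +1 → 14 = o.

HJ19io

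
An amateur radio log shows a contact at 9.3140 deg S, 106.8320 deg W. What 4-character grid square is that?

DI60

Offset from 180°W / 90°S: lon 73.17°, lat 80.69°.
Field: 73.17/20 → 3 → D, 80.69/10 → 8 → I; chars DI.
Square: 13.17/2 → 6, 0.69/1 → 0; chars 60.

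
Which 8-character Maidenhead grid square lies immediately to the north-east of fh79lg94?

Longitude extended square 9; +1 → 10, wraps to 0, carry into subsquare.
Longitude subsquare l = 11; +1 → 12 = m.
Latitude extended square 4; +1 → 5.

FH79mg05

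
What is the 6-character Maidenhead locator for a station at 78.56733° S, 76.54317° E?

Shift to the Maidenhead origin (180°W, 90°S): lon 256.5432, lat 11.4327.
Field: 256.5432/20 → 12 → M, 11.4327/10 → 1 → B; chars MB.
Square: 16.5432/2 → 8, 1.4327/1 → 1; chars 81.
Subsquare: 0.5432/0.0833333 → 6 → g, 0.4327/0.0416667 → 10 → k; chars gk.

MB81gk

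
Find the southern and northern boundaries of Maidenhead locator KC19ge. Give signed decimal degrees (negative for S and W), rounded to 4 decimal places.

Field K=10, C=2: +10·20° lon, +2·10° lat → SW at lon 20°, lat -70°.
Square 1, 9: +1·2° lon, +9·1° lat → SW at lon 22°, lat -61°.
Subsquare g=6, e=4: +6·0.0833333° lon, +4·0.0416667° lat → SW at lon 22.5°, lat -60.8333°.
Cell spans 0.0833333° lon × 0.0416667° lat.
south -60.8333, north -60.7917.

-60.8333, -60.7917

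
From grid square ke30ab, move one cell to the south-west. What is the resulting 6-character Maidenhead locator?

Longitude subsquare a = 0; −1 → -1, wraps to 23 = x, carry into square.
Longitude square 3; −1 → 2.
Latitude subsquare b = 1; −1 → 0 = a.

KE20xa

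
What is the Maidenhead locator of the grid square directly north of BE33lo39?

Latitude extended square 9; +1 → 10, wraps to 0, carry into subsquare.
Latitude subsquare o = 14; +1 → 15 = p.
The longitude characters are unchanged.

BE33lp30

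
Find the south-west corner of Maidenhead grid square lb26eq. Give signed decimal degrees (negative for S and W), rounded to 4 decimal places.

Field L=11, B=1: +11·20° lon, +1·10° lat → SW at lon 40°, lat -80°.
Square 2, 6: +2·2° lon, +6·1° lat → SW at lon 44°, lat -74°.
Subsquare e=4, q=16: +4·0.0833333° lon, +16·0.0416667° lat → SW at lon 44.3333°, lat -73.3333°.
latitude -73.3333, longitude 44.3333.

-73.3333, 44.3333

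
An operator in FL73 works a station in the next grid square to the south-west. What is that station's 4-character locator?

FL62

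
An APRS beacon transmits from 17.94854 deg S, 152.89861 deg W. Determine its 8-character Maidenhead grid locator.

Offset from 180°W / 90°S: lon 27.10139°, lat 72.05146°.
Field: lon ⌊27.10139/20⌋ = 1 → B; lat ⌊72.05146/10⌋ = 7 → H.
Square: lon ⌊7.10139/2⌋ = 3; lat ⌊2.05146/1⌋ = 2.
Subsquare: lon ⌊1.10139/0.0833333⌋ = 13 → n; lat ⌊0.05146/0.0416667⌋ = 1 → b.
Extended square: lon ⌊0.01806/0.00833333⌋ = 2; lat ⌊0.00979/0.00416667⌋ = 2.

BH32nb22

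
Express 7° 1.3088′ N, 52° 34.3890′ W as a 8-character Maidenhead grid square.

GJ37ra15

Shift to the Maidenhead origin (180°W, 90°S): lon 127.42685, lat 97.02181.
Field: 127.42685/20 → 6 → G, 97.02181/10 → 9 → J; chars GJ.
Square: 7.42685/2 → 3, 7.02181/1 → 7; chars 37.
Subsquare: 1.42685/0.0833333 → 17 → r, 0.02181/0.0416667 → 0 → a; chars ra.
Extended square: 0.01018/0.00833333 → 1, 0.02181/0.00416667 → 5; chars 15.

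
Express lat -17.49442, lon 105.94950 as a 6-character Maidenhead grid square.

Offset from 180°W / 90°S: lon 285.9495°, lat 72.5056°.
Field: 285.9495/20 → 14 → O, 72.5056/10 → 7 → H; chars OH.
Square: 5.9495/2 → 2, 2.5056/1 → 2; chars 22.
Subsquare: 1.9495/0.0833333 → 23 → x, 0.5056/0.0416667 → 12 → m; chars xm.

OH22xm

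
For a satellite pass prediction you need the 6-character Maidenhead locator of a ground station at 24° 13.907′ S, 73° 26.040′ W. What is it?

Offset from 180°W / 90°S: lon 106.5660°, lat 65.7682°.
Field: 106.5660/20 → 5 → F, 65.7682/10 → 6 → G; chars FG.
Square: 6.5660/2 → 3, 5.7682/1 → 5; chars 35.
Subsquare: 0.5660/0.0833333 → 6 → g, 0.7682/0.0416667 → 18 → s; chars gs.

FG35gs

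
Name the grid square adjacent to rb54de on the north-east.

RB54ef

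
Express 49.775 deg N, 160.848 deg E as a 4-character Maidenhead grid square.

Add 180° to longitude and 90° to latitude: 340.85, 139.78.
Field: lon ⌊340.85/20⌋ = 17 → R; lat ⌊139.78/10⌋ = 13 → N.
Square: lon ⌊0.85/2⌋ = 0; lat ⌊9.78/1⌋ = 9.

RN09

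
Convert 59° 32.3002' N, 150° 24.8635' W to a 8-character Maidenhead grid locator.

BO49tm09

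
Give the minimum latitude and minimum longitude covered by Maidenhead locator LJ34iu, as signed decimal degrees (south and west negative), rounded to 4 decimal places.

4.8333, 46.6667

Field L=11, J=9: +11·20° lon, +9·10° lat → SW at lon 40°, lat 0°.
Square 3, 4: +3·2° lon, +4·1° lat → SW at lon 46°, lat 4°.
Subsquare i=8, u=20: +8·0.0833333° lon, +20·0.0416667° lat → SW at lon 46.6667°, lat 4.83333°.
latitude 4.8333, longitude 46.6667.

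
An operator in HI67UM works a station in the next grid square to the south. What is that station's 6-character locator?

HI67ul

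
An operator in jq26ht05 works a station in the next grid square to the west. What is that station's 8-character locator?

Longitude extended square 0; −1 → -1, wraps to 9, carry into subsquare.
Longitude subsquare h = 7; −1 → 6 = g.
The latitude characters are unchanged.

JQ26gt95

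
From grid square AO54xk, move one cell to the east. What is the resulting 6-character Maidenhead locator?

AO64ak

Longitude subsquare x = 23; +1 → 24, wraps to 0 = a, carry into square.
Longitude square 5; +1 → 6.
The latitude characters are unchanged.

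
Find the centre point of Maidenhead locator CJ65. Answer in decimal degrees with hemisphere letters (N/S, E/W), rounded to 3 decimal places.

5.500° N, 127.000° W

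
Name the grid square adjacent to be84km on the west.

BE84jm

Longitude subsquare k = 10; −1 → 9 = j.
The latitude characters are unchanged.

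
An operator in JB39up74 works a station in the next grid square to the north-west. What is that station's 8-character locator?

JB39up65

Longitude extended square 7; −1 → 6.
Latitude extended square 4; +1 → 5.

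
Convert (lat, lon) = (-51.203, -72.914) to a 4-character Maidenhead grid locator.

Shift to the Maidenhead origin (180°W, 90°S): lon 107.09, lat 38.80.
Field: 107.09/20 → 5 → F, 38.80/10 → 3 → D; chars FD.
Square: 7.09/2 → 3, 8.80/1 → 8; chars 38.

FD38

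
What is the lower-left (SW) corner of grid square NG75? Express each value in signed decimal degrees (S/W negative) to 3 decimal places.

Field N=13, G=6: +13·20° lon, +6·10° lat → SW at lon 80°, lat -30°.
Square 7, 5: +7·2° lon, +5·1° lat → SW at lon 94°, lat -25°.
latitude -25.000, longitude 94.000.

-25.000, 94.000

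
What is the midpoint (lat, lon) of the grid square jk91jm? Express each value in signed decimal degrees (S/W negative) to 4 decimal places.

Field J=9, K=10: +9·20° lon, +10·10° lat → SW at lon 0°, lat 10°.
Square 9, 1: +9·2° lon, +1·1° lat → SW at lon 18°, lat 11°.
Subsquare j=9, m=12: +9·0.0833333° lon, +12·0.0416667° lat → SW at lon 18.75°, lat 11.5°.
Cell spans 0.0833333° lon × 0.0416667° lat. Centre is SW corner plus half of each.
latitude 11.5208, longitude 18.7917.

11.5208, 18.7917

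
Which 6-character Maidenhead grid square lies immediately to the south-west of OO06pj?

OO06oi

Longitude subsquare p = 15; −1 → 14 = o.
Latitude subsquare j = 9; −1 → 8 = i.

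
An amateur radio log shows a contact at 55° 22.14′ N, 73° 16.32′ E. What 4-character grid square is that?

Shift to the Maidenhead origin (180°W, 90°S): lon 253.27, lat 145.37.
Field: 253.27/20 → 12 → M, 145.37/10 → 14 → O; chars MO.
Square: 13.27/2 → 6, 5.37/1 → 5; chars 65.

MO65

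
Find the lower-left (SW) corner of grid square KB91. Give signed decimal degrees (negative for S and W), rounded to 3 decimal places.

-79.000, 38.000

Field K=10, B=1: +10·20° lon, +1·10° lat → SW at lon 20°, lat -80°.
Square 9, 1: +9·2° lon, +1·1° lat → SW at lon 38°, lat -79°.
latitude -79.000, longitude 38.000.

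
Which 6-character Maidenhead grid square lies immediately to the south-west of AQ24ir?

AQ24hq

Longitude subsquare i = 8; −1 → 7 = h.
Latitude subsquare r = 17; −1 → 16 = q.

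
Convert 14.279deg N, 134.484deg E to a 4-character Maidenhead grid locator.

Add 180° to longitude and 90° to latitude: 314.48, 104.28.
Field: 314.48/20 → 15 → P, 104.28/10 → 10 → K; chars PK.
Square: 14.48/2 → 7, 4.28/1 → 4; chars 74.

PK74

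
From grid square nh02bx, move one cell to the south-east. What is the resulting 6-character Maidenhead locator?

NH02cw

Longitude subsquare b = 1; +1 → 2 = c.
Latitude subsquare x = 23; −1 → 22 = w.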